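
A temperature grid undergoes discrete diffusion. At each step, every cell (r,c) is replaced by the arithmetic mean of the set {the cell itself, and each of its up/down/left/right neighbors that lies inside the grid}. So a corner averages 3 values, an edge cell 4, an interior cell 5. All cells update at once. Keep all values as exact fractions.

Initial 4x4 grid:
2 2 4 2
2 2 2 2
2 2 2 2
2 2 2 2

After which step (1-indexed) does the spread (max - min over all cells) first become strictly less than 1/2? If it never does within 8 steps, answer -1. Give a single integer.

Step 1: max=8/3, min=2, spread=2/3
Step 2: max=151/60, min=2, spread=31/60
Step 3: max=1291/540, min=2, spread=211/540
  -> spread < 1/2 first at step 3
Step 4: max=124843/54000, min=2, spread=16843/54000
Step 5: max=1110643/486000, min=9079/4500, spread=130111/486000
Step 6: max=32802367/14580000, min=547159/270000, spread=3255781/14580000
Step 7: max=975153691/437400000, min=551107/270000, spread=82360351/437400000
Step 8: max=28995316891/13122000000, min=99706441/48600000, spread=2074577821/13122000000

Answer: 3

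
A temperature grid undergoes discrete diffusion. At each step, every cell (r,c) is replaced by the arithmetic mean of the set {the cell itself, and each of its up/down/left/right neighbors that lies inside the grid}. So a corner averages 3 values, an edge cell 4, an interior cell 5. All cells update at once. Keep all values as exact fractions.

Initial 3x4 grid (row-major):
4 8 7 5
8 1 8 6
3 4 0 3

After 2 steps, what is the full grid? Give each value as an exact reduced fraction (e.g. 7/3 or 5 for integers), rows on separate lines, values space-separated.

After step 1:
  20/3 5 7 6
  4 29/5 22/5 11/2
  5 2 15/4 3
After step 2:
  47/9 367/60 28/5 37/6
  161/30 106/25 529/100 189/40
  11/3 331/80 263/80 49/12

Answer: 47/9 367/60 28/5 37/6
161/30 106/25 529/100 189/40
11/3 331/80 263/80 49/12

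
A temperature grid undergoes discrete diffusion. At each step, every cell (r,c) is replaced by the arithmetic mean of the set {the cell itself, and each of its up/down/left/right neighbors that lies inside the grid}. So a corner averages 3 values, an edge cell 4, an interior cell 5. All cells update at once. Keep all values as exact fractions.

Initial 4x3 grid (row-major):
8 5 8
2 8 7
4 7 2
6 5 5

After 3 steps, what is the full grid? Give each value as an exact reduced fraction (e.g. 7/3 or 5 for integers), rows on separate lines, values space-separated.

After step 1:
  5 29/4 20/3
  11/2 29/5 25/4
  19/4 26/5 21/4
  5 23/4 4
After step 2:
  71/12 1483/240 121/18
  421/80 6 719/120
  409/80 107/20 207/40
  31/6 399/80 5
After step 3:
  2083/360 17869/2880 13603/2160
  535/96 1727/300 215/36
  2507/480 213/40 1291/240
  229/45 4921/960 1213/240

Answer: 2083/360 17869/2880 13603/2160
535/96 1727/300 215/36
2507/480 213/40 1291/240
229/45 4921/960 1213/240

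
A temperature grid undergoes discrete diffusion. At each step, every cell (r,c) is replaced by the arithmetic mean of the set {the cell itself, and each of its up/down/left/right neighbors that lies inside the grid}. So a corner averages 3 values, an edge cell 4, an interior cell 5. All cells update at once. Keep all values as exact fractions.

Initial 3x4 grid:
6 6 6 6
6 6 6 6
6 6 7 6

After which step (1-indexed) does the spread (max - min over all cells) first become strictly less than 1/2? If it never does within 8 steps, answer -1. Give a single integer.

Step 1: max=19/3, min=6, spread=1/3
  -> spread < 1/2 first at step 1
Step 2: max=751/120, min=6, spread=31/120
Step 3: max=6691/1080, min=6, spread=211/1080
Step 4: max=664897/108000, min=10847/1800, spread=14077/108000
Step 5: max=5972407/972000, min=651683/108000, spread=5363/48600
Step 6: max=178700809/29160000, min=362869/60000, spread=93859/1166400
Step 7: max=10707874481/1749600000, min=588536467/97200000, spread=4568723/69984000
Step 8: max=641636435629/104976000000, min=17677618889/2916000000, spread=8387449/167961600

Answer: 1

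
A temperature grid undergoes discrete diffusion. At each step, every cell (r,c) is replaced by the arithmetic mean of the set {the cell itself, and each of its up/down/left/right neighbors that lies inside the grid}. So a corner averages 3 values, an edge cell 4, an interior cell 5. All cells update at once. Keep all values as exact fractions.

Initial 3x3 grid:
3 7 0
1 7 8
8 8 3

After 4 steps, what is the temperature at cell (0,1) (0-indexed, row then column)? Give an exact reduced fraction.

Step 1: cell (0,1) = 17/4
Step 2: cell (0,1) = 1147/240
Step 3: cell (0,1) = 67769/14400
Step 4: cell (0,1) = 4257043/864000
Full grid after step 4:
  155951/32400 4257043/864000 215143/43200
  4474793/864000 117401/22500 2312209/432000
  707579/129600 810403/144000 181501/32400

Answer: 4257043/864000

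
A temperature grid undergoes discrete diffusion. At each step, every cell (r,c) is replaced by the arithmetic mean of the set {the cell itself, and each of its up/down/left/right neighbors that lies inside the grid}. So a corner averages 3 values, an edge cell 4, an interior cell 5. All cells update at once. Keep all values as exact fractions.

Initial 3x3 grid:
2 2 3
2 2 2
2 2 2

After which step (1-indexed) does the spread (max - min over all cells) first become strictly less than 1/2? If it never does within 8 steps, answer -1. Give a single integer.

Step 1: max=7/3, min=2, spread=1/3
  -> spread < 1/2 first at step 1
Step 2: max=41/18, min=2, spread=5/18
Step 3: max=473/216, min=2, spread=41/216
Step 4: max=28051/12960, min=731/360, spread=347/2592
Step 5: max=1662137/777600, min=7357/3600, spread=2921/31104
Step 6: max=99140539/46656000, min=889483/432000, spread=24611/373248
Step 7: max=5917442033/2799360000, min=20096741/9720000, spread=207329/4478976
Step 8: max=353953152451/167961600000, min=1075601599/518400000, spread=1746635/53747712

Answer: 1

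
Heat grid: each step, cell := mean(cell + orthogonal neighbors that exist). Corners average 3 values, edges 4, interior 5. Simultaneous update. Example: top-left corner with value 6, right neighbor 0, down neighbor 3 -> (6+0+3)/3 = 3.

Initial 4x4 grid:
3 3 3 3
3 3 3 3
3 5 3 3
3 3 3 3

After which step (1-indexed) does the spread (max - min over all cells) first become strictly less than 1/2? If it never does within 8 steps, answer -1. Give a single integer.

Step 1: max=7/2, min=3, spread=1/2
Step 2: max=86/25, min=3, spread=11/25
  -> spread < 1/2 first at step 2
Step 3: max=3967/1200, min=3, spread=367/1200
Step 4: max=17771/5400, min=913/300, spread=1337/5400
Step 5: max=527669/162000, min=27469/9000, spread=33227/162000
Step 6: max=15794327/4860000, min=166049/54000, spread=849917/4860000
Step 7: max=471114347/145800000, min=2498533/810000, spread=21378407/145800000
Step 8: max=14088462371/4374000000, min=752688343/243000000, spread=540072197/4374000000

Answer: 2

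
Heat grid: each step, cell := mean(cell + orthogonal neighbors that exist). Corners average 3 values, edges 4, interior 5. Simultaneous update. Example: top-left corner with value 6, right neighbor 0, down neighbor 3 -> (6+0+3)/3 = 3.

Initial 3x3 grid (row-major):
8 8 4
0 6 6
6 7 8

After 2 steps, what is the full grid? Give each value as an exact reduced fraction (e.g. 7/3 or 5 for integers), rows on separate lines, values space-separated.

After step 1:
  16/3 13/2 6
  5 27/5 6
  13/3 27/4 7
After step 2:
  101/18 697/120 37/6
  301/60 593/100 61/10
  193/36 1409/240 79/12

Answer: 101/18 697/120 37/6
301/60 593/100 61/10
193/36 1409/240 79/12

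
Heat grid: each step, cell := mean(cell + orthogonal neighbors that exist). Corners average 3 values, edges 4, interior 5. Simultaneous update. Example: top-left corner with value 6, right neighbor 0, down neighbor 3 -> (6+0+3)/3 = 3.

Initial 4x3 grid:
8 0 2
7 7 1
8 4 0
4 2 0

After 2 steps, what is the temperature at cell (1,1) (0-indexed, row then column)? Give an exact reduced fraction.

Step 1: cell (1,1) = 19/5
Step 2: cell (1,1) = 89/20
Full grid after step 2:
  67/12 281/80 31/12
  441/80 89/20 171/80
  1327/240 7/2 517/240
  155/36 361/120 53/36

Answer: 89/20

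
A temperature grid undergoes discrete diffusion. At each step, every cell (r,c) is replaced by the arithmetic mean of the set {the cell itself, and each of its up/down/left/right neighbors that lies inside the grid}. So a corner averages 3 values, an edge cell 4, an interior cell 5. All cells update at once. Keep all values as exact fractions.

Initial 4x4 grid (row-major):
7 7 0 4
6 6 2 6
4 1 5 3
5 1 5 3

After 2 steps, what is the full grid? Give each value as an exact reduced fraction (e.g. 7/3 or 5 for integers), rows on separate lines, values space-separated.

Answer: 209/36 1159/240 923/240 31/9
1249/240 447/100 92/25 227/60
989/240 18/5 363/100 223/60
31/9 397/120 401/120 137/36

Derivation:
After step 1:
  20/3 5 13/4 10/3
  23/4 22/5 19/5 15/4
  4 17/5 16/5 17/4
  10/3 3 7/2 11/3
After step 2:
  209/36 1159/240 923/240 31/9
  1249/240 447/100 92/25 227/60
  989/240 18/5 363/100 223/60
  31/9 397/120 401/120 137/36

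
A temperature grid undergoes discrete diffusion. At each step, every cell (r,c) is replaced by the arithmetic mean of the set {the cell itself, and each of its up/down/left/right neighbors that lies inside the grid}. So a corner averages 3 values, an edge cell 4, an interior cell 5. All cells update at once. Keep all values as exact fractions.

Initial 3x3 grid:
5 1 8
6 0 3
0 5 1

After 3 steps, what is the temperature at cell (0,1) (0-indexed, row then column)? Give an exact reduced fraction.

Step 1: cell (0,1) = 7/2
Step 2: cell (0,1) = 29/8
Step 3: cell (0,1) = 319/96
Full grid after step 3:
  499/144 319/96 83/24
  1751/576 757/240 3
  1265/432 769/288 205/72

Answer: 319/96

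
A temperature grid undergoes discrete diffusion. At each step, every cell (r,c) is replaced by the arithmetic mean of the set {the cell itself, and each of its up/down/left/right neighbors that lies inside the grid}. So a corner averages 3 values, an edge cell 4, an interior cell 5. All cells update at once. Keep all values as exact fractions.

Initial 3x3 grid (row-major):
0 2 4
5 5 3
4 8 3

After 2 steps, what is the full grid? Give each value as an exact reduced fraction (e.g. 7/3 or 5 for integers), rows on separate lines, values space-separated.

After step 1:
  7/3 11/4 3
  7/2 23/5 15/4
  17/3 5 14/3
After step 2:
  103/36 761/240 19/6
  161/40 98/25 961/240
  85/18 299/60 161/36

Answer: 103/36 761/240 19/6
161/40 98/25 961/240
85/18 299/60 161/36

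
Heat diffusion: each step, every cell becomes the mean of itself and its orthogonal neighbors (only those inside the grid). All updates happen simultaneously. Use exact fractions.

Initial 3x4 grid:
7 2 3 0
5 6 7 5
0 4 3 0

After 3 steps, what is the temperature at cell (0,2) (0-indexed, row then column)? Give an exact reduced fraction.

Answer: 13223/3600

Derivation:
Step 1: cell (0,2) = 3
Step 2: cell (0,2) = 449/120
Step 3: cell (0,2) = 13223/3600
Full grid after step 3:
  2347/540 7609/1800 13223/3600 3569/1080
  30151/7200 24373/6000 22523/6000 11743/3600
  917/240 3029/800 25321/7200 7123/2160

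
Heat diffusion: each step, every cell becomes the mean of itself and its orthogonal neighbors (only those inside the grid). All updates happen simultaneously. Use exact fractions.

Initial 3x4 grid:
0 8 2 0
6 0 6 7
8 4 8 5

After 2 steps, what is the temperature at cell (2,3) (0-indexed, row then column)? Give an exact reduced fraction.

Answer: 203/36

Derivation:
Step 1: cell (2,3) = 20/3
Step 2: cell (2,3) = 203/36
Full grid after step 2:
  32/9 479/120 141/40 23/6
  569/120 102/25 473/100 563/120
  29/6 431/80 1321/240 203/36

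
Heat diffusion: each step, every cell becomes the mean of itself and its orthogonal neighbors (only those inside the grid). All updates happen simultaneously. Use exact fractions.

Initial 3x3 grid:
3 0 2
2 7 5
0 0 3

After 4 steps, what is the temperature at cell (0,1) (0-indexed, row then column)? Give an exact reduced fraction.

Answer: 191021/72000

Derivation:
Step 1: cell (0,1) = 3
Step 2: cell (0,1) = 49/20
Step 3: cell (0,1) = 1131/400
Step 4: cell (0,1) = 191021/72000
Full grid after step 4:
  41107/16200 191021/72000 381331/129600
  31793/13500 975499/360000 815209/288000
  154153/64800 1082251/432000 367181/129600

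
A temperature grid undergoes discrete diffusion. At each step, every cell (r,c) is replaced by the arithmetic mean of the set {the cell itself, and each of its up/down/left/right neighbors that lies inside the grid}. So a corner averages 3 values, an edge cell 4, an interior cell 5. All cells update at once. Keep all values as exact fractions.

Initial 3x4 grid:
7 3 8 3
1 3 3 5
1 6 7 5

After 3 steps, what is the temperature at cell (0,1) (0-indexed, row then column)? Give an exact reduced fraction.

Step 1: cell (0,1) = 21/4
Step 2: cell (0,1) = 491/120
Step 3: cell (0,1) = 15527/3600
Full grid after step 3:
  4031/1080 15527/3600 16207/3600 5251/1080
  3283/900 1472/375 2371/500 1893/400
  3701/1080 14777/3600 16457/3600 5441/1080

Answer: 15527/3600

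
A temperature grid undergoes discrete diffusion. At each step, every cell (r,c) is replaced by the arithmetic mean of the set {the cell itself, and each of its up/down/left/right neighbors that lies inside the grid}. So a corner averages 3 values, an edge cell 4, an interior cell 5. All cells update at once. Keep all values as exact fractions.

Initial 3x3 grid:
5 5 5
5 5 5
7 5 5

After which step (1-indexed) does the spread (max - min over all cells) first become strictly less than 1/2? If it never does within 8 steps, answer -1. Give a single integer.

Answer: 3

Derivation:
Step 1: max=17/3, min=5, spread=2/3
Step 2: max=50/9, min=5, spread=5/9
Step 3: max=581/108, min=5, spread=41/108
  -> spread < 1/2 first at step 3
Step 4: max=34531/6480, min=911/180, spread=347/1296
Step 5: max=2050937/388800, min=9157/1800, spread=2921/15552
Step 6: max=122468539/23328000, min=1105483/216000, spread=24611/186624
Step 7: max=7317122033/1399680000, min=24956741/4860000, spread=207329/2239488
Step 8: max=437933952451/83980800000, min=1334801599/259200000, spread=1746635/26873856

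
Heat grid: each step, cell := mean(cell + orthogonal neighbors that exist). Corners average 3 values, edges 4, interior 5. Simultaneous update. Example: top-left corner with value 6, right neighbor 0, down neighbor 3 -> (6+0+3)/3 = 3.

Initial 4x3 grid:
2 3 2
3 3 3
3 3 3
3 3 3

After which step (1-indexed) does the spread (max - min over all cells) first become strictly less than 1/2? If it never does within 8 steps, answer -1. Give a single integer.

Step 1: max=3, min=5/2, spread=1/2
Step 2: max=3, min=95/36, spread=13/36
  -> spread < 1/2 first at step 2
Step 3: max=3, min=3883/1440, spread=437/1440
Step 4: max=857/288, min=8897/3240, spread=2977/12960
Step 5: max=6671/2250, min=14336179/5184000, spread=206761/1036800
Step 6: max=2121853/720000, min=867311321/311040000, spread=1973167/12441600
Step 7: max=95141239/32400000, min=52268791339/18662400000, spread=101302493/746496000
Step 8: max=22742658829/7776000000, min=3150434404001/1119744000000, spread=996067739/8957952000

Answer: 2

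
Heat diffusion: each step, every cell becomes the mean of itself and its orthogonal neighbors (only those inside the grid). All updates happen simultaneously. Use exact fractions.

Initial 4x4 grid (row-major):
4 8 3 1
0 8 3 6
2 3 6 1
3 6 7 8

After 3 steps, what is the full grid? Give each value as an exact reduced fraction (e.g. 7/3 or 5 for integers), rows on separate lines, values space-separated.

After step 1:
  4 23/4 15/4 10/3
  7/2 22/5 26/5 11/4
  2 5 4 21/4
  11/3 19/4 27/4 16/3
After step 2:
  53/12 179/40 541/120 59/18
  139/40 477/100 201/50 62/15
  85/24 403/100 131/25 13/3
  125/36 121/24 125/24 52/9
After step 3:
  371/90 1817/400 14653/3600 4291/1080
  4861/1200 2077/500 13603/3000 3547/900
  13067/3600 6787/1500 13699/3000 1096/225
  217/54 15977/3600 19141/3600 1103/216

Answer: 371/90 1817/400 14653/3600 4291/1080
4861/1200 2077/500 13603/3000 3547/900
13067/3600 6787/1500 13699/3000 1096/225
217/54 15977/3600 19141/3600 1103/216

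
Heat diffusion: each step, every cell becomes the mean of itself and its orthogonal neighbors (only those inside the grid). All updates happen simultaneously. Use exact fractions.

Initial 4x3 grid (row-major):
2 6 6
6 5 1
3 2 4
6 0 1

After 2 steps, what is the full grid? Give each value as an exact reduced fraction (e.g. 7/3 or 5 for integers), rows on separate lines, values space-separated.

After step 1:
  14/3 19/4 13/3
  4 4 4
  17/4 14/5 2
  3 9/4 5/3
After step 2:
  161/36 71/16 157/36
  203/48 391/100 43/12
  281/80 153/50 157/60
  19/6 583/240 71/36

Answer: 161/36 71/16 157/36
203/48 391/100 43/12
281/80 153/50 157/60
19/6 583/240 71/36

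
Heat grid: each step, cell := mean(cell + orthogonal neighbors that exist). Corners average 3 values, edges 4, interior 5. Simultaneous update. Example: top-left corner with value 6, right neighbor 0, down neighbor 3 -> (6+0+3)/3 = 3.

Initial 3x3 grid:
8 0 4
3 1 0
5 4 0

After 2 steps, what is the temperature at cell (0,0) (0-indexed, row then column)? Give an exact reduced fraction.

Step 1: cell (0,0) = 11/3
Step 2: cell (0,0) = 67/18
Full grid after step 2:
  67/18 197/80 35/18
  811/240 257/100 331/240
  43/12 283/120 61/36

Answer: 67/18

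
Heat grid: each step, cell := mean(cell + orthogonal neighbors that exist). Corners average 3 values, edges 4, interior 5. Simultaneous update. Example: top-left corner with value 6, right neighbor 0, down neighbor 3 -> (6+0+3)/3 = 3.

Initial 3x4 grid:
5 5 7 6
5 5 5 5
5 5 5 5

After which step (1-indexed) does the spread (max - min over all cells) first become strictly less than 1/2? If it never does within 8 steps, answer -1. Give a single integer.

Answer: 4

Derivation:
Step 1: max=6, min=5, spread=1
Step 2: max=17/3, min=5, spread=2/3
Step 3: max=2009/360, min=5, spread=209/360
Step 4: max=236471/43200, min=4547/900, spread=3643/8640
  -> spread < 1/2 first at step 4
Step 5: max=14057419/2592000, min=548551/108000, spread=178439/518400
Step 6: max=836168981/155520000, min=3681841/720000, spread=1635653/6220800
Step 7: max=49900576279/9331200000, min=998555023/194400000, spread=78797407/373248000
Step 8: max=2980464951461/559872000000, min=30080376941/5832000000, spread=741990121/4478976000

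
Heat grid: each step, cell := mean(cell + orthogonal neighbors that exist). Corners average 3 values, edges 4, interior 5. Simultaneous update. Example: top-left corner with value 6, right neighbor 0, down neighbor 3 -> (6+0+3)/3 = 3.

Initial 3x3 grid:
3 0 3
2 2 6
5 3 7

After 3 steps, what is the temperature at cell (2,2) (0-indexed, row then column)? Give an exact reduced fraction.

Step 1: cell (2,2) = 16/3
Step 2: cell (2,2) = 169/36
Step 3: cell (2,2) = 8951/2160
Full grid after step 3:
  647/270 4939/1800 1121/360
  1167/400 19169/6000 26981/7200
  7241/2160 55337/14400 8951/2160

Answer: 8951/2160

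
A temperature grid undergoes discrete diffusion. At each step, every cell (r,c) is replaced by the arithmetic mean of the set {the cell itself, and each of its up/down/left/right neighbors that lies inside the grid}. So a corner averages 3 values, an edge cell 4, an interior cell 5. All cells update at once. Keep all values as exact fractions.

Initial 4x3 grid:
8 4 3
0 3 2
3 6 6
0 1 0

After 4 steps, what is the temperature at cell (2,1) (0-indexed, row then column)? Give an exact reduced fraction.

Answer: 1027181/360000

Derivation:
Step 1: cell (2,1) = 19/5
Step 2: cell (2,1) = 143/50
Step 3: cell (2,1) = 8897/3000
Step 4: cell (2,1) = 1027181/360000
Full grid after step 4:
  12881/3600 510209/144000 77161/21600
  233087/72000 101263/30000 39827/12000
  608141/216000 1027181/360000 327133/108000
  314131/129600 2226049/864000 347881/129600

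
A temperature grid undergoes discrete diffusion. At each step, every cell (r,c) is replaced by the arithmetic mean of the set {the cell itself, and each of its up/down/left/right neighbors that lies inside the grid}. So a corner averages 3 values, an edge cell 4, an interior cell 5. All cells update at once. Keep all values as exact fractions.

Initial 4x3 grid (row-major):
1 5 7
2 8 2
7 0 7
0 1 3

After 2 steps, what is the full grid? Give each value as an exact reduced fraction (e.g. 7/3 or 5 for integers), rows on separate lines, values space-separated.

After step 1:
  8/3 21/4 14/3
  9/2 17/5 6
  9/4 23/5 3
  8/3 1 11/3
After step 2:
  149/36 959/240 191/36
  769/240 19/4 64/15
  841/240 57/20 259/60
  71/36 179/60 23/9

Answer: 149/36 959/240 191/36
769/240 19/4 64/15
841/240 57/20 259/60
71/36 179/60 23/9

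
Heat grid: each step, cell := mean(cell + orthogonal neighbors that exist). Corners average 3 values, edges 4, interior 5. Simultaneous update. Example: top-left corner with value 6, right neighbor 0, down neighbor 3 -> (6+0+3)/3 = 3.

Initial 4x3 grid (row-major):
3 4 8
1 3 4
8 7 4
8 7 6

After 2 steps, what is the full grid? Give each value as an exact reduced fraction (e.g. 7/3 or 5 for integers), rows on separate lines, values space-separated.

After step 1:
  8/3 9/2 16/3
  15/4 19/5 19/4
  6 29/5 21/4
  23/3 7 17/3
After step 2:
  131/36 163/40 175/36
  973/240 113/25 287/60
  1393/240 557/100 161/30
  62/9 98/15 215/36

Answer: 131/36 163/40 175/36
973/240 113/25 287/60
1393/240 557/100 161/30
62/9 98/15 215/36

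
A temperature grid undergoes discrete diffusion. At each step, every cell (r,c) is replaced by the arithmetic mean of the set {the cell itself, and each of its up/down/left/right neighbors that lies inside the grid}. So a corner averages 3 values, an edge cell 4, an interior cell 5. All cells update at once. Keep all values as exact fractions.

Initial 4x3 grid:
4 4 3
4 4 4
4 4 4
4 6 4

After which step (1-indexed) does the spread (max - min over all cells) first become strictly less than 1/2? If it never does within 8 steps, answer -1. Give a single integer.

Step 1: max=14/3, min=11/3, spread=1
Step 2: max=547/120, min=67/18, spread=301/360
Step 3: max=4757/1080, min=823/216, spread=107/180
Step 4: max=1879771/432000, min=501923/129600, spread=620083/1296000
  -> spread < 1/2 first at step 4
Step 5: max=16725161/3888000, min=30422287/7776000, spread=201869/518400
Step 6: max=6635796811/1555200000, min=1843197953/466560000, spread=1475410903/4665600000
Step 7: max=59330549501/13996800000, min=111341147227/27993600000, spread=3614791/13824000
Step 8: max=23606629068691/5598720000000, min=6720701342993/1679616000000, spread=3612873776143/16796160000000

Answer: 4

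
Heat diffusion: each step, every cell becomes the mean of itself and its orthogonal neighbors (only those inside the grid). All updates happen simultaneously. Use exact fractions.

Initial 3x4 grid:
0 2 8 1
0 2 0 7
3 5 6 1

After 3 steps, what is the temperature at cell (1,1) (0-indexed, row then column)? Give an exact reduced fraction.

Answer: 1849/750

Derivation:
Step 1: cell (1,1) = 9/5
Step 2: cell (1,1) = 293/100
Step 3: cell (1,1) = 1849/750
Full grid after step 3:
  238/135 18979/7200 22139/7200 521/135
  31693/14400 1849/750 1801/500 5537/1600
  5113/2160 2813/900 11807/3600 8341/2160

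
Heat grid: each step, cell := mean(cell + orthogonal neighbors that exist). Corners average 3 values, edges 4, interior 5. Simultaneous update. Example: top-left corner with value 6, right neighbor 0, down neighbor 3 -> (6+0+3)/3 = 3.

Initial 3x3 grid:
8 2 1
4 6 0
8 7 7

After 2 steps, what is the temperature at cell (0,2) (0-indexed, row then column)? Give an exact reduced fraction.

Answer: 35/12

Derivation:
Step 1: cell (0,2) = 1
Step 2: cell (0,2) = 35/12
Full grid after step 2:
  185/36 823/240 35/12
  213/40 501/100 389/120
  119/18 109/20 91/18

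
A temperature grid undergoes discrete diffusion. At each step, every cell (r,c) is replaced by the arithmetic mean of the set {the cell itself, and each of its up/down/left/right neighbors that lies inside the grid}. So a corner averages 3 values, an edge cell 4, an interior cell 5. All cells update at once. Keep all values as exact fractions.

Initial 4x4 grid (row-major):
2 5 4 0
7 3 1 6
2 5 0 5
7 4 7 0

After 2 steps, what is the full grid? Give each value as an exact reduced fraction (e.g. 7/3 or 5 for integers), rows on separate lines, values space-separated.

Answer: 35/9 223/60 91/30 53/18
1057/240 84/25 161/50 713/240
953/240 108/25 147/50 267/80
46/9 469/120 161/40 19/6

Derivation:
After step 1:
  14/3 7/2 5/2 10/3
  7/2 21/5 14/5 3
  21/4 14/5 18/5 11/4
  13/3 23/4 11/4 4
After step 2:
  35/9 223/60 91/30 53/18
  1057/240 84/25 161/50 713/240
  953/240 108/25 147/50 267/80
  46/9 469/120 161/40 19/6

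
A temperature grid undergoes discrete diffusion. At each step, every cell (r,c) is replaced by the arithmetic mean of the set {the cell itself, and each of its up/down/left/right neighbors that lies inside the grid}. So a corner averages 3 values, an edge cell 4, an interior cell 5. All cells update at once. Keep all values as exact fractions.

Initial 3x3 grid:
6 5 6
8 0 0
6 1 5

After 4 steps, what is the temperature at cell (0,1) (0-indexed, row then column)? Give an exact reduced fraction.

Answer: 129221/32000

Derivation:
Step 1: cell (0,1) = 17/4
Step 2: cell (0,1) = 341/80
Step 3: cell (0,1) = 6629/1600
Step 4: cell (0,1) = 129221/32000
Full grid after step 4:
  577051/129600 129221/32000 14593/4050
  920273/216000 113267/30000 2862217/864000
  1599/400 126983/36000 135467/43200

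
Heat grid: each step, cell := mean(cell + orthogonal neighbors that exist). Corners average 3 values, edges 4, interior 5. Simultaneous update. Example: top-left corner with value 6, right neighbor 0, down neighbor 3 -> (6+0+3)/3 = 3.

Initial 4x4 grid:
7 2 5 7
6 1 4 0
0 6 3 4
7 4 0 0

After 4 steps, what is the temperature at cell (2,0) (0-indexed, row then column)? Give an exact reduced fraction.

Step 1: cell (2,0) = 19/4
Step 2: cell (2,0) = 883/240
Step 3: cell (2,0) = 5747/1440
Step 4: cell (2,0) = 6377/1728
Full grid after step 4:
  42727/10800 56887/14400 262451/72000 78071/21600
  6347/1600 35999/10000 207877/60000 113033/36000
  6377/1728 632989/180000 259063/90000 298063/108000
  9607/2592 2171/675 37901/13500 77389/32400

Answer: 6377/1728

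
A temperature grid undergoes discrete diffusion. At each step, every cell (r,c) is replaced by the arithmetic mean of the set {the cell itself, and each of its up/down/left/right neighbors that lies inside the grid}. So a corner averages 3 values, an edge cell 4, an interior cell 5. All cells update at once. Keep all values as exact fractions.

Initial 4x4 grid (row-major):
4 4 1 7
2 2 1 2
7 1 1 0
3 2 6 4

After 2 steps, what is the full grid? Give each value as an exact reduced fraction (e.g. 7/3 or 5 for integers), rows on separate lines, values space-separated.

Answer: 59/18 17/6 161/60 109/36
37/12 5/2 219/100 539/240
17/5 253/100 54/25 563/240
41/12 257/80 683/240 25/9

Derivation:
After step 1:
  10/3 11/4 13/4 10/3
  15/4 2 7/5 5/2
  13/4 13/5 9/5 7/4
  4 3 13/4 10/3
After step 2:
  59/18 17/6 161/60 109/36
  37/12 5/2 219/100 539/240
  17/5 253/100 54/25 563/240
  41/12 257/80 683/240 25/9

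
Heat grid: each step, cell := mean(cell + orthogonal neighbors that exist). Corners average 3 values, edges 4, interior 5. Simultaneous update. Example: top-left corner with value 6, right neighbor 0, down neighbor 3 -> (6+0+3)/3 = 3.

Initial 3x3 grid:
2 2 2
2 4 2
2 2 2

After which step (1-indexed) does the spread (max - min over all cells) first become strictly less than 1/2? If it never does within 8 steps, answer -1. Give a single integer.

Answer: 2

Derivation:
Step 1: max=5/2, min=2, spread=1/2
Step 2: max=62/25, min=89/40, spread=51/200
  -> spread < 1/2 first at step 2
Step 3: max=5623/2400, min=407/180, spread=589/7200
Step 4: max=34943/15000, min=329081/144000, spread=31859/720000
Step 5: max=19971607/8640000, min=2064721/900000, spread=751427/43200000
Step 6: max=124634687/54000000, min=1191863129/518400000, spread=23149331/2592000000
Step 7: max=71690654263/31104000000, min=7454931889/3240000000, spread=616540643/155520000000
Step 8: max=447912453983/194400000000, min=4296412008761/1866240000000, spread=17737747379/9331200000000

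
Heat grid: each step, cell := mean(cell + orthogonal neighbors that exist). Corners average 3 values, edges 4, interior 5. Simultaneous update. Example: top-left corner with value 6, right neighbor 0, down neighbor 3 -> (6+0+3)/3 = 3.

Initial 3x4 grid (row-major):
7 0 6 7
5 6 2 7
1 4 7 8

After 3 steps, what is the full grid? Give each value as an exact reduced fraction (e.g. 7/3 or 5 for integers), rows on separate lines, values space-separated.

After step 1:
  4 19/4 15/4 20/3
  19/4 17/5 28/5 6
  10/3 9/2 21/4 22/3
After step 2:
  9/2 159/40 623/120 197/36
  929/240 23/5 24/5 32/5
  151/36 989/240 1361/240 223/36
After step 3:
  2963/720 137/30 3499/720 6143/1080
  12359/2880 641/150 2133/400 343/60
  4387/1080 6691/1440 7483/1440 13151/2160

Answer: 2963/720 137/30 3499/720 6143/1080
12359/2880 641/150 2133/400 343/60
4387/1080 6691/1440 7483/1440 13151/2160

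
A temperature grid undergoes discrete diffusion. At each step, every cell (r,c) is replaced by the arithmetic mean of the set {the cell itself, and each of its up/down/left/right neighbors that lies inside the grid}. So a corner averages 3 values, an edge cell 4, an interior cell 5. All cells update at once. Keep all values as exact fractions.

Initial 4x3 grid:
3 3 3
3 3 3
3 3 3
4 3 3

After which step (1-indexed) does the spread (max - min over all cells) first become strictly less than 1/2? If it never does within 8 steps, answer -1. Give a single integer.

Answer: 1

Derivation:
Step 1: max=10/3, min=3, spread=1/3
  -> spread < 1/2 first at step 1
Step 2: max=59/18, min=3, spread=5/18
Step 3: max=689/216, min=3, spread=41/216
Step 4: max=81977/25920, min=3, spread=4217/25920
Step 5: max=4874749/1555200, min=21679/7200, spread=38417/311040
Step 6: max=291136211/93312000, min=434597/144000, spread=1903471/18662400
Step 7: max=17397149089/5598720000, min=13075759/4320000, spread=18038617/223948800
Step 8: max=1041037782851/335923200000, min=1179326759/388800000, spread=883978523/13436928000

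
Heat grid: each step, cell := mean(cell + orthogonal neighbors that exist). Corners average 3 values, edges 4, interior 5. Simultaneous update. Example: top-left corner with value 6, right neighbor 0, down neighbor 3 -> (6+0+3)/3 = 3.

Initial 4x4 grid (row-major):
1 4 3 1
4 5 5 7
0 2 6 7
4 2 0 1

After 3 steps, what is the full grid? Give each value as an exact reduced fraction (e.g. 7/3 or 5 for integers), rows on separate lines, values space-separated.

Answer: 223/72 4117/1200 13931/3600 9067/2160
1801/600 3471/1000 24529/6000 31087/7200
323/120 6177/2000 10973/3000 29407/7200
335/144 1237/480 22267/7200 745/216

Derivation:
After step 1:
  3 13/4 13/4 11/3
  5/2 4 26/5 5
  5/2 3 4 21/4
  2 2 9/4 8/3
After step 2:
  35/12 27/8 461/120 143/36
  3 359/100 429/100 1147/240
  5/2 31/10 197/50 203/48
  13/6 37/16 131/48 61/18
After step 3:
  223/72 4117/1200 13931/3600 9067/2160
  1801/600 3471/1000 24529/6000 31087/7200
  323/120 6177/2000 10973/3000 29407/7200
  335/144 1237/480 22267/7200 745/216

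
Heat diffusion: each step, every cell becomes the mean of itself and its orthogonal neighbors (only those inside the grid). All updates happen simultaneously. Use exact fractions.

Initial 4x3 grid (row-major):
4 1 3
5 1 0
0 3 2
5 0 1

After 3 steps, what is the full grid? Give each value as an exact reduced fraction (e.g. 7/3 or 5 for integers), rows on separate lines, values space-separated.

After step 1:
  10/3 9/4 4/3
  5/2 2 3/2
  13/4 6/5 3/2
  5/3 9/4 1
After step 2:
  97/36 107/48 61/36
  133/48 189/100 19/12
  517/240 51/25 13/10
  43/18 367/240 19/12
After step 3:
  277/108 30629/14400 793/432
  17117/7200 1577/750 5821/3600
  16837/7200 1337/750 122/75
  1093/540 27149/14400 353/240

Answer: 277/108 30629/14400 793/432
17117/7200 1577/750 5821/3600
16837/7200 1337/750 122/75
1093/540 27149/14400 353/240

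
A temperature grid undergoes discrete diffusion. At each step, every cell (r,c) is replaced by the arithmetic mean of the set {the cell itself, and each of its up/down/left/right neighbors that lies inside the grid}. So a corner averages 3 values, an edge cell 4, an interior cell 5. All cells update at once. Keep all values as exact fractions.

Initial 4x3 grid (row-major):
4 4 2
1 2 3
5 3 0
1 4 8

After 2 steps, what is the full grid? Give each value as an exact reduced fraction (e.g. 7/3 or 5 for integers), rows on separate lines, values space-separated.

Answer: 3 29/10 31/12
111/40 263/100 217/80
349/120 77/25 241/80
59/18 53/15 23/6

Derivation:
After step 1:
  3 3 3
  3 13/5 7/4
  5/2 14/5 7/2
  10/3 4 4
After step 2:
  3 29/10 31/12
  111/40 263/100 217/80
  349/120 77/25 241/80
  59/18 53/15 23/6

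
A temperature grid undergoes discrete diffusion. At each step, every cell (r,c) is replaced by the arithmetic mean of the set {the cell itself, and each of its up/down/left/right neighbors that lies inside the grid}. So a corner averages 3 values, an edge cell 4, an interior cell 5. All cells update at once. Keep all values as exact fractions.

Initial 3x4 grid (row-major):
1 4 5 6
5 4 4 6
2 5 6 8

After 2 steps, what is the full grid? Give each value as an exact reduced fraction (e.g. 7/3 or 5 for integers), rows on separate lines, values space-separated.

After step 1:
  10/3 7/2 19/4 17/3
  3 22/5 5 6
  4 17/4 23/4 20/3
After step 2:
  59/18 959/240 227/48 197/36
  221/60 403/100 259/50 35/6
  15/4 23/5 65/12 221/36

Answer: 59/18 959/240 227/48 197/36
221/60 403/100 259/50 35/6
15/4 23/5 65/12 221/36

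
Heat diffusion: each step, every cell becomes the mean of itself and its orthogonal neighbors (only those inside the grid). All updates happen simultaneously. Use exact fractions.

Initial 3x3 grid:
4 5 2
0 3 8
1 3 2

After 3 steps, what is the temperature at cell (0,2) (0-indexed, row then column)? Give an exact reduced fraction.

Answer: 2911/720

Derivation:
Step 1: cell (0,2) = 5
Step 2: cell (0,2) = 49/12
Step 3: cell (0,2) = 2911/720
Full grid after step 3:
  1103/360 8281/2400 2911/720
  9259/3600 9941/3000 53311/14400
  5273/2160 40661/14400 1907/540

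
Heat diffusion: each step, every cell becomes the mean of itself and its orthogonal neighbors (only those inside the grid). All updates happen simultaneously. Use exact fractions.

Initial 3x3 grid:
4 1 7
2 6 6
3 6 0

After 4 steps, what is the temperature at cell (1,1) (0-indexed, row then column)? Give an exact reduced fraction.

Step 1: cell (1,1) = 21/5
Step 2: cell (1,1) = 419/100
Step 3: cell (1,1) = 23893/6000
Step 4: cell (1,1) = 1449371/360000
Full grid after step 4:
  494599/129600 576793/144000 550499/129600
  1084711/288000 1449371/360000 3631633/864000
  246937/64800 3421633/864000 90029/21600

Answer: 1449371/360000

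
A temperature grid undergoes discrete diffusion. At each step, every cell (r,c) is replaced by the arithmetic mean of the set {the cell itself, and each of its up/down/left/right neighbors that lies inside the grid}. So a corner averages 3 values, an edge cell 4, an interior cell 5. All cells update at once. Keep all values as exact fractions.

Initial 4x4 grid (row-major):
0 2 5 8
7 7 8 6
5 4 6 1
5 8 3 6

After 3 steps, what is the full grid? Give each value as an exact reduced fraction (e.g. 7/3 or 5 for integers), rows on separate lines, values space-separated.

After step 1:
  3 7/2 23/4 19/3
  19/4 28/5 32/5 23/4
  21/4 6 22/5 19/4
  6 5 23/4 10/3
After step 2:
  15/4 357/80 1319/240 107/18
  93/20 21/4 279/50 697/120
  11/2 21/4 273/50 547/120
  65/12 91/16 1109/240 83/18
After step 3:
  343/80 455/96 38669/7200 12419/2160
  383/80 10077/2000 33113/6000 9851/1800
  1249/240 10859/2000 30563/6000 9197/1800
  797/144 839/160 36683/7200 9929/2160

Answer: 343/80 455/96 38669/7200 12419/2160
383/80 10077/2000 33113/6000 9851/1800
1249/240 10859/2000 30563/6000 9197/1800
797/144 839/160 36683/7200 9929/2160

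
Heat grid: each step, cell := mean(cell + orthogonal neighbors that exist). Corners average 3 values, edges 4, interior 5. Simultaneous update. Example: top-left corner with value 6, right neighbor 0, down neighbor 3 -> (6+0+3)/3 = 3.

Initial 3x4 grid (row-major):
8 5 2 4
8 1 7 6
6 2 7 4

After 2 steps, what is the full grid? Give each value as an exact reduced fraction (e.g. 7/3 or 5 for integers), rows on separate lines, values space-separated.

After step 1:
  7 4 9/2 4
  23/4 23/5 23/5 21/4
  16/3 4 5 17/3
After step 2:
  67/12 201/40 171/40 55/12
  1361/240 459/100 479/100 1171/240
  181/36 71/15 289/60 191/36

Answer: 67/12 201/40 171/40 55/12
1361/240 459/100 479/100 1171/240
181/36 71/15 289/60 191/36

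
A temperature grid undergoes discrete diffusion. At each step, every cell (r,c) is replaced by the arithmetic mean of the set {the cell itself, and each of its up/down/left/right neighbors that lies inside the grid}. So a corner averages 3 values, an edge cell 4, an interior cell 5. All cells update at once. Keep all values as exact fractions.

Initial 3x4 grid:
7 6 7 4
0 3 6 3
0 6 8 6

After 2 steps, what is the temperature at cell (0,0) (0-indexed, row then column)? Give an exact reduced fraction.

Step 1: cell (0,0) = 13/3
Step 2: cell (0,0) = 151/36
Full grid after step 2:
  151/36 601/120 647/120 91/18
  391/120 221/50 133/25 1229/240
  35/12 339/80 1309/240 203/36

Answer: 151/36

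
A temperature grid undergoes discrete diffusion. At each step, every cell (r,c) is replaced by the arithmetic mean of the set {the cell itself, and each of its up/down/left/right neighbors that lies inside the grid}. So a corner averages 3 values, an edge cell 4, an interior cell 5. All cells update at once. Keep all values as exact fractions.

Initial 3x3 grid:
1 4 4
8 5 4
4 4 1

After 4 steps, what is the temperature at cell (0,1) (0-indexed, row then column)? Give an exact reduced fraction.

Step 1: cell (0,1) = 7/2
Step 2: cell (0,1) = 101/24
Step 3: cell (0,1) = 1151/288
Step 4: cell (0,1) = 71281/17280
Full grid after step 4:
  343/81 71281/17280 1675/432
  75191/17280 14591/3600 22547/5760
  346/81 71281/17280 553/144

Answer: 71281/17280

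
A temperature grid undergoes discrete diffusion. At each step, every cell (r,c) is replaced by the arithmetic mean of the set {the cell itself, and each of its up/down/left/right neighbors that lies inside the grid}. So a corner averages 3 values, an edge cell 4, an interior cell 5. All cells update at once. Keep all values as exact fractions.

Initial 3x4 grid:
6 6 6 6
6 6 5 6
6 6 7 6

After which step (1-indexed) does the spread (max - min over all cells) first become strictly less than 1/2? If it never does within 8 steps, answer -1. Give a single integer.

Step 1: max=19/3, min=23/4, spread=7/12
Step 2: max=295/48, min=35/6, spread=5/16
  -> spread < 1/2 first at step 2
Step 3: max=655/108, min=14111/2400, spread=4001/21600
Step 4: max=1303241/216000, min=28393/4800, spread=6389/54000
Step 5: max=101528/16875, min=356119/60000, spread=1753/21600
Step 6: max=233485483/38880000, min=925063307/155520000, spread=71029/1244160
Step 7: max=5829492413/972000000, min=23164152527/3888000000, spread=410179/10368000
Step 8: max=838851613423/139968000000, min=3338276580067/559872000000, spread=45679663/1492992000

Answer: 2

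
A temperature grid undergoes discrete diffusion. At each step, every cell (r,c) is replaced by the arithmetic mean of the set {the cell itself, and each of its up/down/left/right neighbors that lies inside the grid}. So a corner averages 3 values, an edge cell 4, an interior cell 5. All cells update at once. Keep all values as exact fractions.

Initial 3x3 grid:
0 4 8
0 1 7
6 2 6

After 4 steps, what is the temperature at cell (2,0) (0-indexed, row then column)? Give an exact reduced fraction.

Step 1: cell (2,0) = 8/3
Step 2: cell (2,0) = 49/18
Step 3: cell (2,0) = 3029/1080
Step 4: cell (2,0) = 194593/64800
Full grid after step 4:
  93409/32400 3023287/864000 538861/129600
  824179/288000 1275169/360000 1822081/432000
  194593/64800 3090037/864000 60179/14400

Answer: 194593/64800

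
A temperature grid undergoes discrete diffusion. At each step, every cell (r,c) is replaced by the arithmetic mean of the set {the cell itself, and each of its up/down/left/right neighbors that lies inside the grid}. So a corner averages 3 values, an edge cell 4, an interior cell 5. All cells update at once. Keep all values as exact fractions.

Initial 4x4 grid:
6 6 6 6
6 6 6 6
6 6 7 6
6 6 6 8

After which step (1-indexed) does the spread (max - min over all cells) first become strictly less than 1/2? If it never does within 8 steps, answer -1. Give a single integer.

Step 1: max=27/4, min=6, spread=3/4
Step 2: max=121/18, min=6, spread=13/18
Step 3: max=7031/1080, min=6, spread=551/1080
Step 4: max=209543/32400, min=3613/600, spread=14441/32400
  -> spread < 1/2 first at step 4
Step 5: max=6212537/972000, min=108469/18000, spread=355211/972000
Step 6: max=185317571/29160000, min=652997/108000, spread=9008381/29160000
Step 7: max=5526359951/874800000, min=39259/6480, spread=226394951/874800000
Step 8: max=165138166943/26244000000, min=2952306343/486000000, spread=5713624421/26244000000

Answer: 4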